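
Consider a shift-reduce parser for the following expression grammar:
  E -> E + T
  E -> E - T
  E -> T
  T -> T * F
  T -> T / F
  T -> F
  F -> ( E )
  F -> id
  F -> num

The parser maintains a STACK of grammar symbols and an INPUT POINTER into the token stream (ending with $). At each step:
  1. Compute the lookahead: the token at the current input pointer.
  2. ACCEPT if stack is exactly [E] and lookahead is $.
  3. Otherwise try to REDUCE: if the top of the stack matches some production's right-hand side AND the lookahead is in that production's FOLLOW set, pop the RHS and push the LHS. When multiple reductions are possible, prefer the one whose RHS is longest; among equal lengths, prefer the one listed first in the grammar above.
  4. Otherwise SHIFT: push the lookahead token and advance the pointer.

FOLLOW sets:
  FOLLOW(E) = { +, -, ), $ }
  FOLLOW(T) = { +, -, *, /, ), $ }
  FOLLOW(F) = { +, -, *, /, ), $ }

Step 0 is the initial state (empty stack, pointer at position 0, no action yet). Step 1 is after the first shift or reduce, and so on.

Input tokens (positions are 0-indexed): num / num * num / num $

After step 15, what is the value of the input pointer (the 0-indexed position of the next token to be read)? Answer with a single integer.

Step 1: shift num. Stack=[num] ptr=1 lookahead=/ remaining=[/ num * num / num $]
Step 2: reduce F->num. Stack=[F] ptr=1 lookahead=/ remaining=[/ num * num / num $]
Step 3: reduce T->F. Stack=[T] ptr=1 lookahead=/ remaining=[/ num * num / num $]
Step 4: shift /. Stack=[T /] ptr=2 lookahead=num remaining=[num * num / num $]
Step 5: shift num. Stack=[T / num] ptr=3 lookahead=* remaining=[* num / num $]
Step 6: reduce F->num. Stack=[T / F] ptr=3 lookahead=* remaining=[* num / num $]
Step 7: reduce T->T / F. Stack=[T] ptr=3 lookahead=* remaining=[* num / num $]
Step 8: shift *. Stack=[T *] ptr=4 lookahead=num remaining=[num / num $]
Step 9: shift num. Stack=[T * num] ptr=5 lookahead=/ remaining=[/ num $]
Step 10: reduce F->num. Stack=[T * F] ptr=5 lookahead=/ remaining=[/ num $]
Step 11: reduce T->T * F. Stack=[T] ptr=5 lookahead=/ remaining=[/ num $]
Step 12: shift /. Stack=[T /] ptr=6 lookahead=num remaining=[num $]
Step 13: shift num. Stack=[T / num] ptr=7 lookahead=$ remaining=[$]
Step 14: reduce F->num. Stack=[T / F] ptr=7 lookahead=$ remaining=[$]
Step 15: reduce T->T / F. Stack=[T] ptr=7 lookahead=$ remaining=[$]

Answer: 7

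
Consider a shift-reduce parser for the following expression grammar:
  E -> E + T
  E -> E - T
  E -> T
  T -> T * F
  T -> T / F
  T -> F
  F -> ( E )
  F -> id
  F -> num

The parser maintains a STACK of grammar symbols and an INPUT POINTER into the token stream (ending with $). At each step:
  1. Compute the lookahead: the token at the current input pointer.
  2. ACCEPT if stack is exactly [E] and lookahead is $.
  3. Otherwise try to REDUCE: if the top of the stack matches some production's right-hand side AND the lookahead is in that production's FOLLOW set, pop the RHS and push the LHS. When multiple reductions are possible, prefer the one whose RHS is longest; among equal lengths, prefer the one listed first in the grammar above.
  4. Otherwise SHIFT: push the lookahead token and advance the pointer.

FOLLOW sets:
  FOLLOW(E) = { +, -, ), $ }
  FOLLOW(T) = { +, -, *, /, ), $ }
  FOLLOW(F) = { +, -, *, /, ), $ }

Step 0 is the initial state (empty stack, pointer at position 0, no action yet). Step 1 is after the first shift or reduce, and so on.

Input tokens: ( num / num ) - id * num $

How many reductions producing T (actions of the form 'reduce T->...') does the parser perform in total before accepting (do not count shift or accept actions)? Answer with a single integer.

Step 1: shift (. Stack=[(] ptr=1 lookahead=num remaining=[num / num ) - id * num $]
Step 2: shift num. Stack=[( num] ptr=2 lookahead=/ remaining=[/ num ) - id * num $]
Step 3: reduce F->num. Stack=[( F] ptr=2 lookahead=/ remaining=[/ num ) - id * num $]
Step 4: reduce T->F. Stack=[( T] ptr=2 lookahead=/ remaining=[/ num ) - id * num $]
Step 5: shift /. Stack=[( T /] ptr=3 lookahead=num remaining=[num ) - id * num $]
Step 6: shift num. Stack=[( T / num] ptr=4 lookahead=) remaining=[) - id * num $]
Step 7: reduce F->num. Stack=[( T / F] ptr=4 lookahead=) remaining=[) - id * num $]
Step 8: reduce T->T / F. Stack=[( T] ptr=4 lookahead=) remaining=[) - id * num $]
Step 9: reduce E->T. Stack=[( E] ptr=4 lookahead=) remaining=[) - id * num $]
Step 10: shift ). Stack=[( E )] ptr=5 lookahead=- remaining=[- id * num $]
Step 11: reduce F->( E ). Stack=[F] ptr=5 lookahead=- remaining=[- id * num $]
Step 12: reduce T->F. Stack=[T] ptr=5 lookahead=- remaining=[- id * num $]
Step 13: reduce E->T. Stack=[E] ptr=5 lookahead=- remaining=[- id * num $]
Step 14: shift -. Stack=[E -] ptr=6 lookahead=id remaining=[id * num $]
Step 15: shift id. Stack=[E - id] ptr=7 lookahead=* remaining=[* num $]
Step 16: reduce F->id. Stack=[E - F] ptr=7 lookahead=* remaining=[* num $]
Step 17: reduce T->F. Stack=[E - T] ptr=7 lookahead=* remaining=[* num $]
Step 18: shift *. Stack=[E - T *] ptr=8 lookahead=num remaining=[num $]
Step 19: shift num. Stack=[E - T * num] ptr=9 lookahead=$ remaining=[$]
Step 20: reduce F->num. Stack=[E - T * F] ptr=9 lookahead=$ remaining=[$]
Step 21: reduce T->T * F. Stack=[E - T] ptr=9 lookahead=$ remaining=[$]
Step 22: reduce E->E - T. Stack=[E] ptr=9 lookahead=$ remaining=[$]
Step 23: accept. Stack=[E] ptr=9 lookahead=$ remaining=[$]

Answer: 5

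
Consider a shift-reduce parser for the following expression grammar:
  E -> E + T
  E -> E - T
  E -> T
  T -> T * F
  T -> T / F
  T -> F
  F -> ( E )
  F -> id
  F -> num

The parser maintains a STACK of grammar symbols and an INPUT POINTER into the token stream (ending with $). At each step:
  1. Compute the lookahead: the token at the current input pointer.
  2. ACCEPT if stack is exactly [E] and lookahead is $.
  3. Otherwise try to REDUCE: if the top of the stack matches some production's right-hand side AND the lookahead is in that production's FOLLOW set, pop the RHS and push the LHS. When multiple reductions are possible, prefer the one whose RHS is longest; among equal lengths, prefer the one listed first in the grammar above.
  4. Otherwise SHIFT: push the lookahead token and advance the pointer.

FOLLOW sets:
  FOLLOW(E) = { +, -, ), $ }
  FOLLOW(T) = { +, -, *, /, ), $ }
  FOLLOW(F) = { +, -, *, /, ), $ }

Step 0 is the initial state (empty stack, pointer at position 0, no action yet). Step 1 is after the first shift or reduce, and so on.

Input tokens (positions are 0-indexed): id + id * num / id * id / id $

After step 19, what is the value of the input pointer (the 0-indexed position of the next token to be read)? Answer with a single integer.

Answer: 9

Derivation:
Step 1: shift id. Stack=[id] ptr=1 lookahead=+ remaining=[+ id * num / id * id / id $]
Step 2: reduce F->id. Stack=[F] ptr=1 lookahead=+ remaining=[+ id * num / id * id / id $]
Step 3: reduce T->F. Stack=[T] ptr=1 lookahead=+ remaining=[+ id * num / id * id / id $]
Step 4: reduce E->T. Stack=[E] ptr=1 lookahead=+ remaining=[+ id * num / id * id / id $]
Step 5: shift +. Stack=[E +] ptr=2 lookahead=id remaining=[id * num / id * id / id $]
Step 6: shift id. Stack=[E + id] ptr=3 lookahead=* remaining=[* num / id * id / id $]
Step 7: reduce F->id. Stack=[E + F] ptr=3 lookahead=* remaining=[* num / id * id / id $]
Step 8: reduce T->F. Stack=[E + T] ptr=3 lookahead=* remaining=[* num / id * id / id $]
Step 9: shift *. Stack=[E + T *] ptr=4 lookahead=num remaining=[num / id * id / id $]
Step 10: shift num. Stack=[E + T * num] ptr=5 lookahead=/ remaining=[/ id * id / id $]
Step 11: reduce F->num. Stack=[E + T * F] ptr=5 lookahead=/ remaining=[/ id * id / id $]
Step 12: reduce T->T * F. Stack=[E + T] ptr=5 lookahead=/ remaining=[/ id * id / id $]
Step 13: shift /. Stack=[E + T /] ptr=6 lookahead=id remaining=[id * id / id $]
Step 14: shift id. Stack=[E + T / id] ptr=7 lookahead=* remaining=[* id / id $]
Step 15: reduce F->id. Stack=[E + T / F] ptr=7 lookahead=* remaining=[* id / id $]
Step 16: reduce T->T / F. Stack=[E + T] ptr=7 lookahead=* remaining=[* id / id $]
Step 17: shift *. Stack=[E + T *] ptr=8 lookahead=id remaining=[id / id $]
Step 18: shift id. Stack=[E + T * id] ptr=9 lookahead=/ remaining=[/ id $]
Step 19: reduce F->id. Stack=[E + T * F] ptr=9 lookahead=/ remaining=[/ id $]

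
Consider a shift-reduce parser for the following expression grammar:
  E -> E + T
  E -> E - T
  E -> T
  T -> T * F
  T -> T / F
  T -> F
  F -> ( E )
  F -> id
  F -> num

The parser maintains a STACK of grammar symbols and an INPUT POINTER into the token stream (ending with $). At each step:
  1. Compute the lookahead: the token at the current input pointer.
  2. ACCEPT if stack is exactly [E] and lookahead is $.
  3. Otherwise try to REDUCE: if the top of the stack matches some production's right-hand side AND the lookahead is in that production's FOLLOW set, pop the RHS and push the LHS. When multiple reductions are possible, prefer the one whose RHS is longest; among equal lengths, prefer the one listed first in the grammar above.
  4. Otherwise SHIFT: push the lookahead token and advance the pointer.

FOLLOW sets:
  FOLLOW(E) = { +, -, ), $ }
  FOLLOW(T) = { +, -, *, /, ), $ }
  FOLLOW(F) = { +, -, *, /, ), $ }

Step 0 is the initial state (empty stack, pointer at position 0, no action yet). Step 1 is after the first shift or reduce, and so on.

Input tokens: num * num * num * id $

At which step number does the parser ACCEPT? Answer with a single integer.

Answer: 17

Derivation:
Step 1: shift num. Stack=[num] ptr=1 lookahead=* remaining=[* num * num * id $]
Step 2: reduce F->num. Stack=[F] ptr=1 lookahead=* remaining=[* num * num * id $]
Step 3: reduce T->F. Stack=[T] ptr=1 lookahead=* remaining=[* num * num * id $]
Step 4: shift *. Stack=[T *] ptr=2 lookahead=num remaining=[num * num * id $]
Step 5: shift num. Stack=[T * num] ptr=3 lookahead=* remaining=[* num * id $]
Step 6: reduce F->num. Stack=[T * F] ptr=3 lookahead=* remaining=[* num * id $]
Step 7: reduce T->T * F. Stack=[T] ptr=3 lookahead=* remaining=[* num * id $]
Step 8: shift *. Stack=[T *] ptr=4 lookahead=num remaining=[num * id $]
Step 9: shift num. Stack=[T * num] ptr=5 lookahead=* remaining=[* id $]
Step 10: reduce F->num. Stack=[T * F] ptr=5 lookahead=* remaining=[* id $]
Step 11: reduce T->T * F. Stack=[T] ptr=5 lookahead=* remaining=[* id $]
Step 12: shift *. Stack=[T *] ptr=6 lookahead=id remaining=[id $]
Step 13: shift id. Stack=[T * id] ptr=7 lookahead=$ remaining=[$]
Step 14: reduce F->id. Stack=[T * F] ptr=7 lookahead=$ remaining=[$]
Step 15: reduce T->T * F. Stack=[T] ptr=7 lookahead=$ remaining=[$]
Step 16: reduce E->T. Stack=[E] ptr=7 lookahead=$ remaining=[$]
Step 17: accept. Stack=[E] ptr=7 lookahead=$ remaining=[$]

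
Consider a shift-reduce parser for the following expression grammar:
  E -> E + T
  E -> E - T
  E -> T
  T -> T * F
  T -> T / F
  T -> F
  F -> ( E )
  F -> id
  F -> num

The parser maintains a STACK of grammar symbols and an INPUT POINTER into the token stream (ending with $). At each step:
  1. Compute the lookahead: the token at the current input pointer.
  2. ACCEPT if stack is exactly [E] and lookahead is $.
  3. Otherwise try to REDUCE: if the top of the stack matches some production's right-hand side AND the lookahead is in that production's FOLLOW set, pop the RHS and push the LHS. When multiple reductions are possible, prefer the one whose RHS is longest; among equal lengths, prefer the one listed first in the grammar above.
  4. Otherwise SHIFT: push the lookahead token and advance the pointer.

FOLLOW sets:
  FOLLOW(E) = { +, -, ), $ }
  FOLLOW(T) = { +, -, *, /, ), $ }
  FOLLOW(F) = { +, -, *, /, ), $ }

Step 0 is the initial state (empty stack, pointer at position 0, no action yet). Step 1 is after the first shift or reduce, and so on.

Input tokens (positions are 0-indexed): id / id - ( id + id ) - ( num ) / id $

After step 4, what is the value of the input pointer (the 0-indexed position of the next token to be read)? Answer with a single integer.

Step 1: shift id. Stack=[id] ptr=1 lookahead=/ remaining=[/ id - ( id + id ) - ( num ) / id $]
Step 2: reduce F->id. Stack=[F] ptr=1 lookahead=/ remaining=[/ id - ( id + id ) - ( num ) / id $]
Step 3: reduce T->F. Stack=[T] ptr=1 lookahead=/ remaining=[/ id - ( id + id ) - ( num ) / id $]
Step 4: shift /. Stack=[T /] ptr=2 lookahead=id remaining=[id - ( id + id ) - ( num ) / id $]

Answer: 2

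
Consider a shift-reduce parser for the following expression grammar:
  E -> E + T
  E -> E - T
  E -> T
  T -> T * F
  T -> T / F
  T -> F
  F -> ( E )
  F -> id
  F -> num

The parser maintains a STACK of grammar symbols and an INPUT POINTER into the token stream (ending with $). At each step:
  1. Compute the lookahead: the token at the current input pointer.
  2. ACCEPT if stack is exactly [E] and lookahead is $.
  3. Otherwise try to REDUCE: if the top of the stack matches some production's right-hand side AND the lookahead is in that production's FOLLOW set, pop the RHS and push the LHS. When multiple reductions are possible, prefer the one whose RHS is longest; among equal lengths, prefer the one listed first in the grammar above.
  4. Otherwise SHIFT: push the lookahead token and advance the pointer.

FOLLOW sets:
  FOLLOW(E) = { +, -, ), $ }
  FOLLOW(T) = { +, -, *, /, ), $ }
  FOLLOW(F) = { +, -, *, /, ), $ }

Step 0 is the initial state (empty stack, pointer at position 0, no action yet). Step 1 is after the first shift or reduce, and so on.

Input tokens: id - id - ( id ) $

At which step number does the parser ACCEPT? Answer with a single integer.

Answer: 20

Derivation:
Step 1: shift id. Stack=[id] ptr=1 lookahead=- remaining=[- id - ( id ) $]
Step 2: reduce F->id. Stack=[F] ptr=1 lookahead=- remaining=[- id - ( id ) $]
Step 3: reduce T->F. Stack=[T] ptr=1 lookahead=- remaining=[- id - ( id ) $]
Step 4: reduce E->T. Stack=[E] ptr=1 lookahead=- remaining=[- id - ( id ) $]
Step 5: shift -. Stack=[E -] ptr=2 lookahead=id remaining=[id - ( id ) $]
Step 6: shift id. Stack=[E - id] ptr=3 lookahead=- remaining=[- ( id ) $]
Step 7: reduce F->id. Stack=[E - F] ptr=3 lookahead=- remaining=[- ( id ) $]
Step 8: reduce T->F. Stack=[E - T] ptr=3 lookahead=- remaining=[- ( id ) $]
Step 9: reduce E->E - T. Stack=[E] ptr=3 lookahead=- remaining=[- ( id ) $]
Step 10: shift -. Stack=[E -] ptr=4 lookahead=( remaining=[( id ) $]
Step 11: shift (. Stack=[E - (] ptr=5 lookahead=id remaining=[id ) $]
Step 12: shift id. Stack=[E - ( id] ptr=6 lookahead=) remaining=[) $]
Step 13: reduce F->id. Stack=[E - ( F] ptr=6 lookahead=) remaining=[) $]
Step 14: reduce T->F. Stack=[E - ( T] ptr=6 lookahead=) remaining=[) $]
Step 15: reduce E->T. Stack=[E - ( E] ptr=6 lookahead=) remaining=[) $]
Step 16: shift ). Stack=[E - ( E )] ptr=7 lookahead=$ remaining=[$]
Step 17: reduce F->( E ). Stack=[E - F] ptr=7 lookahead=$ remaining=[$]
Step 18: reduce T->F. Stack=[E - T] ptr=7 lookahead=$ remaining=[$]
Step 19: reduce E->E - T. Stack=[E] ptr=7 lookahead=$ remaining=[$]
Step 20: accept. Stack=[E] ptr=7 lookahead=$ remaining=[$]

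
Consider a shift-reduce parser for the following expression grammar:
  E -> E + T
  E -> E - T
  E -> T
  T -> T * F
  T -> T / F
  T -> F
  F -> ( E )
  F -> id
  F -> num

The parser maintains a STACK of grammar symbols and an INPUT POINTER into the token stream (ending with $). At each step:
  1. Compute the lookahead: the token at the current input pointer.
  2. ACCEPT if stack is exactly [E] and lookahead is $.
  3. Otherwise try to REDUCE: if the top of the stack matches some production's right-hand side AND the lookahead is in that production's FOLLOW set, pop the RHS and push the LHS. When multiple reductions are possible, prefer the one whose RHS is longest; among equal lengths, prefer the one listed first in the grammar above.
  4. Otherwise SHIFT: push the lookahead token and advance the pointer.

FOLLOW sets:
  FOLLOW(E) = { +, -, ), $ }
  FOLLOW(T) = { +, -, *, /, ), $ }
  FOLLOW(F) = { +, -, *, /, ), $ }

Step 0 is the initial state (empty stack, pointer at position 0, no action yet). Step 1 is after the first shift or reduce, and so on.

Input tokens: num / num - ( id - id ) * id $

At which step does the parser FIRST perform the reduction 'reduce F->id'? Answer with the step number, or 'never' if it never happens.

Step 1: shift num. Stack=[num] ptr=1 lookahead=/ remaining=[/ num - ( id - id ) * id $]
Step 2: reduce F->num. Stack=[F] ptr=1 lookahead=/ remaining=[/ num - ( id - id ) * id $]
Step 3: reduce T->F. Stack=[T] ptr=1 lookahead=/ remaining=[/ num - ( id - id ) * id $]
Step 4: shift /. Stack=[T /] ptr=2 lookahead=num remaining=[num - ( id - id ) * id $]
Step 5: shift num. Stack=[T / num] ptr=3 lookahead=- remaining=[- ( id - id ) * id $]
Step 6: reduce F->num. Stack=[T / F] ptr=3 lookahead=- remaining=[- ( id - id ) * id $]
Step 7: reduce T->T / F. Stack=[T] ptr=3 lookahead=- remaining=[- ( id - id ) * id $]
Step 8: reduce E->T. Stack=[E] ptr=3 lookahead=- remaining=[- ( id - id ) * id $]
Step 9: shift -. Stack=[E -] ptr=4 lookahead=( remaining=[( id - id ) * id $]
Step 10: shift (. Stack=[E - (] ptr=5 lookahead=id remaining=[id - id ) * id $]
Step 11: shift id. Stack=[E - ( id] ptr=6 lookahead=- remaining=[- id ) * id $]
Step 12: reduce F->id. Stack=[E - ( F] ptr=6 lookahead=- remaining=[- id ) * id $]

Answer: 12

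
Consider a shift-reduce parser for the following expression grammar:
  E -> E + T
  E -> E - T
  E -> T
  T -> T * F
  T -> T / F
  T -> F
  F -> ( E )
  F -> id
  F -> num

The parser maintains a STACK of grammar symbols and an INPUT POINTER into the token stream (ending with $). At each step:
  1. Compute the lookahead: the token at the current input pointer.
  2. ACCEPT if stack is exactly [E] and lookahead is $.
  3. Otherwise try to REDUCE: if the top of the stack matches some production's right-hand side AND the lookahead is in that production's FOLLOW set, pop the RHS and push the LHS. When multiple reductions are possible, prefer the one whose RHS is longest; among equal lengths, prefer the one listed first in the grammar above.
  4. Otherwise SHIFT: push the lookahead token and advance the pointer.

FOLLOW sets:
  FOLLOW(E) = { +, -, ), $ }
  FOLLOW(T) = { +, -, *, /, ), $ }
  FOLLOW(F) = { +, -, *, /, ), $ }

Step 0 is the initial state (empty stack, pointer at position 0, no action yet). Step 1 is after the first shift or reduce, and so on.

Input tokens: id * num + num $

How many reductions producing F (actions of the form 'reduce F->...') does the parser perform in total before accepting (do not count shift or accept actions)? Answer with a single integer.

Step 1: shift id. Stack=[id] ptr=1 lookahead=* remaining=[* num + num $]
Step 2: reduce F->id. Stack=[F] ptr=1 lookahead=* remaining=[* num + num $]
Step 3: reduce T->F. Stack=[T] ptr=1 lookahead=* remaining=[* num + num $]
Step 4: shift *. Stack=[T *] ptr=2 lookahead=num remaining=[num + num $]
Step 5: shift num. Stack=[T * num] ptr=3 lookahead=+ remaining=[+ num $]
Step 6: reduce F->num. Stack=[T * F] ptr=3 lookahead=+ remaining=[+ num $]
Step 7: reduce T->T * F. Stack=[T] ptr=3 lookahead=+ remaining=[+ num $]
Step 8: reduce E->T. Stack=[E] ptr=3 lookahead=+ remaining=[+ num $]
Step 9: shift +. Stack=[E +] ptr=4 lookahead=num remaining=[num $]
Step 10: shift num. Stack=[E + num] ptr=5 lookahead=$ remaining=[$]
Step 11: reduce F->num. Stack=[E + F] ptr=5 lookahead=$ remaining=[$]
Step 12: reduce T->F. Stack=[E + T] ptr=5 lookahead=$ remaining=[$]
Step 13: reduce E->E + T. Stack=[E] ptr=5 lookahead=$ remaining=[$]
Step 14: accept. Stack=[E] ptr=5 lookahead=$ remaining=[$]

Answer: 3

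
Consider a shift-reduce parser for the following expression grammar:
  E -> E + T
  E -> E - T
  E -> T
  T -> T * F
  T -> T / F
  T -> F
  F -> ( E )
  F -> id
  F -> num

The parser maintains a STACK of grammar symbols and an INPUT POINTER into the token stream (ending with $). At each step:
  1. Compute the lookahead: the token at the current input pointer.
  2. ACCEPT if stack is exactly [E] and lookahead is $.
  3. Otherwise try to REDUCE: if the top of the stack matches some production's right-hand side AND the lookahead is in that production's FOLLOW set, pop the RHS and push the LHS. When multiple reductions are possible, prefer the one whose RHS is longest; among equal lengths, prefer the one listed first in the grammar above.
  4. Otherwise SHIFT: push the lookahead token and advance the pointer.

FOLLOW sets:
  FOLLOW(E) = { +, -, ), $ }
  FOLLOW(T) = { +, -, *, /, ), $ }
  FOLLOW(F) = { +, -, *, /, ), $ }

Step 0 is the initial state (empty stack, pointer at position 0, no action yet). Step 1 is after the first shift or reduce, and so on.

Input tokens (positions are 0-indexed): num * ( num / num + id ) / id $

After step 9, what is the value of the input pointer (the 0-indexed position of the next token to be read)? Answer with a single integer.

Answer: 5

Derivation:
Step 1: shift num. Stack=[num] ptr=1 lookahead=* remaining=[* ( num / num + id ) / id $]
Step 2: reduce F->num. Stack=[F] ptr=1 lookahead=* remaining=[* ( num / num + id ) / id $]
Step 3: reduce T->F. Stack=[T] ptr=1 lookahead=* remaining=[* ( num / num + id ) / id $]
Step 4: shift *. Stack=[T *] ptr=2 lookahead=( remaining=[( num / num + id ) / id $]
Step 5: shift (. Stack=[T * (] ptr=3 lookahead=num remaining=[num / num + id ) / id $]
Step 6: shift num. Stack=[T * ( num] ptr=4 lookahead=/ remaining=[/ num + id ) / id $]
Step 7: reduce F->num. Stack=[T * ( F] ptr=4 lookahead=/ remaining=[/ num + id ) / id $]
Step 8: reduce T->F. Stack=[T * ( T] ptr=4 lookahead=/ remaining=[/ num + id ) / id $]
Step 9: shift /. Stack=[T * ( T /] ptr=5 lookahead=num remaining=[num + id ) / id $]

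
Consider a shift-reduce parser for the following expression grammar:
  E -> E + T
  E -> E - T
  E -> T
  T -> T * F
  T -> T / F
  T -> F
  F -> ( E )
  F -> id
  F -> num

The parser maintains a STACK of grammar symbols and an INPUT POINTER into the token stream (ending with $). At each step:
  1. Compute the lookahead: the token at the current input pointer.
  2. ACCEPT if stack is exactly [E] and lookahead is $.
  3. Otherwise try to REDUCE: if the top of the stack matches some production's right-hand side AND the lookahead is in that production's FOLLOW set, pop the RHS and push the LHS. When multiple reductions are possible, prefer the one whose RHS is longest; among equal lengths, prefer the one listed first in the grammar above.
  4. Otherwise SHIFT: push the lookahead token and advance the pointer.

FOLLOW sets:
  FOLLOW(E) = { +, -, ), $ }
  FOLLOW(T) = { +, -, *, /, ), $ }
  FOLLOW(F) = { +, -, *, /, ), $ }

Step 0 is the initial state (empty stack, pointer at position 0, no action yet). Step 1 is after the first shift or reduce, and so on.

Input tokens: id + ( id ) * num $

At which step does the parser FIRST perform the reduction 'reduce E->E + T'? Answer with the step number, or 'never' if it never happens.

Answer: 18

Derivation:
Step 1: shift id. Stack=[id] ptr=1 lookahead=+ remaining=[+ ( id ) * num $]
Step 2: reduce F->id. Stack=[F] ptr=1 lookahead=+ remaining=[+ ( id ) * num $]
Step 3: reduce T->F. Stack=[T] ptr=1 lookahead=+ remaining=[+ ( id ) * num $]
Step 4: reduce E->T. Stack=[E] ptr=1 lookahead=+ remaining=[+ ( id ) * num $]
Step 5: shift +. Stack=[E +] ptr=2 lookahead=( remaining=[( id ) * num $]
Step 6: shift (. Stack=[E + (] ptr=3 lookahead=id remaining=[id ) * num $]
Step 7: shift id. Stack=[E + ( id] ptr=4 lookahead=) remaining=[) * num $]
Step 8: reduce F->id. Stack=[E + ( F] ptr=4 lookahead=) remaining=[) * num $]
Step 9: reduce T->F. Stack=[E + ( T] ptr=4 lookahead=) remaining=[) * num $]
Step 10: reduce E->T. Stack=[E + ( E] ptr=4 lookahead=) remaining=[) * num $]
Step 11: shift ). Stack=[E + ( E )] ptr=5 lookahead=* remaining=[* num $]
Step 12: reduce F->( E ). Stack=[E + F] ptr=5 lookahead=* remaining=[* num $]
Step 13: reduce T->F. Stack=[E + T] ptr=5 lookahead=* remaining=[* num $]
Step 14: shift *. Stack=[E + T *] ptr=6 lookahead=num remaining=[num $]
Step 15: shift num. Stack=[E + T * num] ptr=7 lookahead=$ remaining=[$]
Step 16: reduce F->num. Stack=[E + T * F] ptr=7 lookahead=$ remaining=[$]
Step 17: reduce T->T * F. Stack=[E + T] ptr=7 lookahead=$ remaining=[$]
Step 18: reduce E->E + T. Stack=[E] ptr=7 lookahead=$ remaining=[$]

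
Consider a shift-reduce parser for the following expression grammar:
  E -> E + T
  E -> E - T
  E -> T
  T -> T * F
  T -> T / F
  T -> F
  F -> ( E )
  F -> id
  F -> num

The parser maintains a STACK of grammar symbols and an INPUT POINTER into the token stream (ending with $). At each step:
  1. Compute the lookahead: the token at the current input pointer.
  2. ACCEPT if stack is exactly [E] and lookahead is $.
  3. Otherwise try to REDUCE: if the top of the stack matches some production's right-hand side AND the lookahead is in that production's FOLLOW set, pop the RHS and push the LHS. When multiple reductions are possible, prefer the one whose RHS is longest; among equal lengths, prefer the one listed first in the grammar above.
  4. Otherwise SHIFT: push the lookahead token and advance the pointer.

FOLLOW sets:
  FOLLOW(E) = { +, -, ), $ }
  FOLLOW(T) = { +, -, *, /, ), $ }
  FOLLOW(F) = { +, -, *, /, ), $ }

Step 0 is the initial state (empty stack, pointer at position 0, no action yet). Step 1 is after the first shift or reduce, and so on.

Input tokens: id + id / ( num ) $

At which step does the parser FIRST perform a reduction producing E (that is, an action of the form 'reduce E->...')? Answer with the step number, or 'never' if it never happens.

Step 1: shift id. Stack=[id] ptr=1 lookahead=+ remaining=[+ id / ( num ) $]
Step 2: reduce F->id. Stack=[F] ptr=1 lookahead=+ remaining=[+ id / ( num ) $]
Step 3: reduce T->F. Stack=[T] ptr=1 lookahead=+ remaining=[+ id / ( num ) $]
Step 4: reduce E->T. Stack=[E] ptr=1 lookahead=+ remaining=[+ id / ( num ) $]

Answer: 4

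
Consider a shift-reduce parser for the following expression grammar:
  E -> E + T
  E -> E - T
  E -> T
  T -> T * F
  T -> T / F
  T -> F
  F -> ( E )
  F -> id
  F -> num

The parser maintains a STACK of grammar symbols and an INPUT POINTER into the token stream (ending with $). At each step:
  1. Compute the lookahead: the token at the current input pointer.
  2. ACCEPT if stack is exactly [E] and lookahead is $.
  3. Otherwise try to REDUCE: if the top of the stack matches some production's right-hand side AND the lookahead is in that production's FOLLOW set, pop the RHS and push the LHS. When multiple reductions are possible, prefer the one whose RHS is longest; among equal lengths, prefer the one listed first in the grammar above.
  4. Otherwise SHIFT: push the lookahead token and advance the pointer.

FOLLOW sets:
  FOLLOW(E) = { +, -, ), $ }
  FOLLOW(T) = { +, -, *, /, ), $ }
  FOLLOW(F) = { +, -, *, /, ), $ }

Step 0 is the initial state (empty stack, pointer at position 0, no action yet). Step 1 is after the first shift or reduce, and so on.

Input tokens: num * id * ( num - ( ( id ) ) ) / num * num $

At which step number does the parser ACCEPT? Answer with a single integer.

Answer: 41

Derivation:
Step 1: shift num. Stack=[num] ptr=1 lookahead=* remaining=[* id * ( num - ( ( id ) ) ) / num * num $]
Step 2: reduce F->num. Stack=[F] ptr=1 lookahead=* remaining=[* id * ( num - ( ( id ) ) ) / num * num $]
Step 3: reduce T->F. Stack=[T] ptr=1 lookahead=* remaining=[* id * ( num - ( ( id ) ) ) / num * num $]
Step 4: shift *. Stack=[T *] ptr=2 lookahead=id remaining=[id * ( num - ( ( id ) ) ) / num * num $]
Step 5: shift id. Stack=[T * id] ptr=3 lookahead=* remaining=[* ( num - ( ( id ) ) ) / num * num $]
Step 6: reduce F->id. Stack=[T * F] ptr=3 lookahead=* remaining=[* ( num - ( ( id ) ) ) / num * num $]
Step 7: reduce T->T * F. Stack=[T] ptr=3 lookahead=* remaining=[* ( num - ( ( id ) ) ) / num * num $]
Step 8: shift *. Stack=[T *] ptr=4 lookahead=( remaining=[( num - ( ( id ) ) ) / num * num $]
Step 9: shift (. Stack=[T * (] ptr=5 lookahead=num remaining=[num - ( ( id ) ) ) / num * num $]
Step 10: shift num. Stack=[T * ( num] ptr=6 lookahead=- remaining=[- ( ( id ) ) ) / num * num $]
Step 11: reduce F->num. Stack=[T * ( F] ptr=6 lookahead=- remaining=[- ( ( id ) ) ) / num * num $]
Step 12: reduce T->F. Stack=[T * ( T] ptr=6 lookahead=- remaining=[- ( ( id ) ) ) / num * num $]
Step 13: reduce E->T. Stack=[T * ( E] ptr=6 lookahead=- remaining=[- ( ( id ) ) ) / num * num $]
Step 14: shift -. Stack=[T * ( E -] ptr=7 lookahead=( remaining=[( ( id ) ) ) / num * num $]
Step 15: shift (. Stack=[T * ( E - (] ptr=8 lookahead=( remaining=[( id ) ) ) / num * num $]
Step 16: shift (. Stack=[T * ( E - ( (] ptr=9 lookahead=id remaining=[id ) ) ) / num * num $]
Step 17: shift id. Stack=[T * ( E - ( ( id] ptr=10 lookahead=) remaining=[) ) ) / num * num $]
Step 18: reduce F->id. Stack=[T * ( E - ( ( F] ptr=10 lookahead=) remaining=[) ) ) / num * num $]
Step 19: reduce T->F. Stack=[T * ( E - ( ( T] ptr=10 lookahead=) remaining=[) ) ) / num * num $]
Step 20: reduce E->T. Stack=[T * ( E - ( ( E] ptr=10 lookahead=) remaining=[) ) ) / num * num $]
Step 21: shift ). Stack=[T * ( E - ( ( E )] ptr=11 lookahead=) remaining=[) ) / num * num $]
Step 22: reduce F->( E ). Stack=[T * ( E - ( F] ptr=11 lookahead=) remaining=[) ) / num * num $]
Step 23: reduce T->F. Stack=[T * ( E - ( T] ptr=11 lookahead=) remaining=[) ) / num * num $]
Step 24: reduce E->T. Stack=[T * ( E - ( E] ptr=11 lookahead=) remaining=[) ) / num * num $]
Step 25: shift ). Stack=[T * ( E - ( E )] ptr=12 lookahead=) remaining=[) / num * num $]
Step 26: reduce F->( E ). Stack=[T * ( E - F] ptr=12 lookahead=) remaining=[) / num * num $]
Step 27: reduce T->F. Stack=[T * ( E - T] ptr=12 lookahead=) remaining=[) / num * num $]
Step 28: reduce E->E - T. Stack=[T * ( E] ptr=12 lookahead=) remaining=[) / num * num $]
Step 29: shift ). Stack=[T * ( E )] ptr=13 lookahead=/ remaining=[/ num * num $]
Step 30: reduce F->( E ). Stack=[T * F] ptr=13 lookahead=/ remaining=[/ num * num $]
Step 31: reduce T->T * F. Stack=[T] ptr=13 lookahead=/ remaining=[/ num * num $]
Step 32: shift /. Stack=[T /] ptr=14 lookahead=num remaining=[num * num $]
Step 33: shift num. Stack=[T / num] ptr=15 lookahead=* remaining=[* num $]
Step 34: reduce F->num. Stack=[T / F] ptr=15 lookahead=* remaining=[* num $]
Step 35: reduce T->T / F. Stack=[T] ptr=15 lookahead=* remaining=[* num $]
Step 36: shift *. Stack=[T *] ptr=16 lookahead=num remaining=[num $]
Step 37: shift num. Stack=[T * num] ptr=17 lookahead=$ remaining=[$]
Step 38: reduce F->num. Stack=[T * F] ptr=17 lookahead=$ remaining=[$]
Step 39: reduce T->T * F. Stack=[T] ptr=17 lookahead=$ remaining=[$]
Step 40: reduce E->T. Stack=[E] ptr=17 lookahead=$ remaining=[$]
Step 41: accept. Stack=[E] ptr=17 lookahead=$ remaining=[$]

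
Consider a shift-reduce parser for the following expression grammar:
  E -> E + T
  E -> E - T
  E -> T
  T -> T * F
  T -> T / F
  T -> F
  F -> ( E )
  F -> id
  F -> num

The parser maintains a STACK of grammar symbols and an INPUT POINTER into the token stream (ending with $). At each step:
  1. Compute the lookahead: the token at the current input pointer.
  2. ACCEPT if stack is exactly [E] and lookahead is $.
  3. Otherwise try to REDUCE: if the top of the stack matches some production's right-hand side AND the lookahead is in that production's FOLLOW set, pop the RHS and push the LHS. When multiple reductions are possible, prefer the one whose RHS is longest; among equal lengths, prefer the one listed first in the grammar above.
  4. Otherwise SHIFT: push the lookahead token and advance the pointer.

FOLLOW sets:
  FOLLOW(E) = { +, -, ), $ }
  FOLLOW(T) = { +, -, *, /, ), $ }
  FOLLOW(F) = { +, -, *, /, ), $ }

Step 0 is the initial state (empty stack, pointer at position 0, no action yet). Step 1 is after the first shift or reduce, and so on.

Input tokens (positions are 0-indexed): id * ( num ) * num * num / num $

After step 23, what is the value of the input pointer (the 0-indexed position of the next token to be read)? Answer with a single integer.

Step 1: shift id. Stack=[id] ptr=1 lookahead=* remaining=[* ( num ) * num * num / num $]
Step 2: reduce F->id. Stack=[F] ptr=1 lookahead=* remaining=[* ( num ) * num * num / num $]
Step 3: reduce T->F. Stack=[T] ptr=1 lookahead=* remaining=[* ( num ) * num * num / num $]
Step 4: shift *. Stack=[T *] ptr=2 lookahead=( remaining=[( num ) * num * num / num $]
Step 5: shift (. Stack=[T * (] ptr=3 lookahead=num remaining=[num ) * num * num / num $]
Step 6: shift num. Stack=[T * ( num] ptr=4 lookahead=) remaining=[) * num * num / num $]
Step 7: reduce F->num. Stack=[T * ( F] ptr=4 lookahead=) remaining=[) * num * num / num $]
Step 8: reduce T->F. Stack=[T * ( T] ptr=4 lookahead=) remaining=[) * num * num / num $]
Step 9: reduce E->T. Stack=[T * ( E] ptr=4 lookahead=) remaining=[) * num * num / num $]
Step 10: shift ). Stack=[T * ( E )] ptr=5 lookahead=* remaining=[* num * num / num $]
Step 11: reduce F->( E ). Stack=[T * F] ptr=5 lookahead=* remaining=[* num * num / num $]
Step 12: reduce T->T * F. Stack=[T] ptr=5 lookahead=* remaining=[* num * num / num $]
Step 13: shift *. Stack=[T *] ptr=6 lookahead=num remaining=[num * num / num $]
Step 14: shift num. Stack=[T * num] ptr=7 lookahead=* remaining=[* num / num $]
Step 15: reduce F->num. Stack=[T * F] ptr=7 lookahead=* remaining=[* num / num $]
Step 16: reduce T->T * F. Stack=[T] ptr=7 lookahead=* remaining=[* num / num $]
Step 17: shift *. Stack=[T *] ptr=8 lookahead=num remaining=[num / num $]
Step 18: shift num. Stack=[T * num] ptr=9 lookahead=/ remaining=[/ num $]
Step 19: reduce F->num. Stack=[T * F] ptr=9 lookahead=/ remaining=[/ num $]
Step 20: reduce T->T * F. Stack=[T] ptr=9 lookahead=/ remaining=[/ num $]
Step 21: shift /. Stack=[T /] ptr=10 lookahead=num remaining=[num $]
Step 22: shift num. Stack=[T / num] ptr=11 lookahead=$ remaining=[$]
Step 23: reduce F->num. Stack=[T / F] ptr=11 lookahead=$ remaining=[$]

Answer: 11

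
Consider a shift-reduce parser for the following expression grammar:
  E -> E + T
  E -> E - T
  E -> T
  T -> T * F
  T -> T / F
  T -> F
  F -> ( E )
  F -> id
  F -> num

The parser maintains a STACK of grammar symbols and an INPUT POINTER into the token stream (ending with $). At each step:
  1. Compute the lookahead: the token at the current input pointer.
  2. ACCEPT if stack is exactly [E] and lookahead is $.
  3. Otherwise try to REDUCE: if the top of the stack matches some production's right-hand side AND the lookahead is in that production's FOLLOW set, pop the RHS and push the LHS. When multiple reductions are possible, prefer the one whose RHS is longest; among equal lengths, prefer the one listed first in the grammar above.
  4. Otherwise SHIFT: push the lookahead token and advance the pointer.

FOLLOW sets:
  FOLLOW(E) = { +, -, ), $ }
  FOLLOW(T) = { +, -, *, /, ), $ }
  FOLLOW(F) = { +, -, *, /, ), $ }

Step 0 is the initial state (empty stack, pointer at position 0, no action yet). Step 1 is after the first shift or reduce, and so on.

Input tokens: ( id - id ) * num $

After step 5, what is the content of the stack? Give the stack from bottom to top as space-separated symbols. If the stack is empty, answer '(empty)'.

Step 1: shift (. Stack=[(] ptr=1 lookahead=id remaining=[id - id ) * num $]
Step 2: shift id. Stack=[( id] ptr=2 lookahead=- remaining=[- id ) * num $]
Step 3: reduce F->id. Stack=[( F] ptr=2 lookahead=- remaining=[- id ) * num $]
Step 4: reduce T->F. Stack=[( T] ptr=2 lookahead=- remaining=[- id ) * num $]
Step 5: reduce E->T. Stack=[( E] ptr=2 lookahead=- remaining=[- id ) * num $]

Answer: ( E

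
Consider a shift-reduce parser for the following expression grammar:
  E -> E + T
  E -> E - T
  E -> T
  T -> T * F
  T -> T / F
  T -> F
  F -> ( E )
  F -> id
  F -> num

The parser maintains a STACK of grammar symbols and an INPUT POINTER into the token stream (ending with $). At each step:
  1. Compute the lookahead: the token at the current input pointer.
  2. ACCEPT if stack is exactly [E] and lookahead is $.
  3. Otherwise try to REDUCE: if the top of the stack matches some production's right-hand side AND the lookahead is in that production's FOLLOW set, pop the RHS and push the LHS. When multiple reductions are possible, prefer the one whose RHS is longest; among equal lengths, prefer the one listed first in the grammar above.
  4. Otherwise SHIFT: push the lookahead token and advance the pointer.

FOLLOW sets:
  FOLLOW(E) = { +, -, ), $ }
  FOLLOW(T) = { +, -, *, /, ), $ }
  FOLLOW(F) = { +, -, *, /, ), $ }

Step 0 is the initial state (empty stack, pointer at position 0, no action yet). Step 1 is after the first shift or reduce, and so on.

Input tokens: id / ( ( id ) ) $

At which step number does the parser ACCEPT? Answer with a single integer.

Step 1: shift id. Stack=[id] ptr=1 lookahead=/ remaining=[/ ( ( id ) ) $]
Step 2: reduce F->id. Stack=[F] ptr=1 lookahead=/ remaining=[/ ( ( id ) ) $]
Step 3: reduce T->F. Stack=[T] ptr=1 lookahead=/ remaining=[/ ( ( id ) ) $]
Step 4: shift /. Stack=[T /] ptr=2 lookahead=( remaining=[( ( id ) ) $]
Step 5: shift (. Stack=[T / (] ptr=3 lookahead=( remaining=[( id ) ) $]
Step 6: shift (. Stack=[T / ( (] ptr=4 lookahead=id remaining=[id ) ) $]
Step 7: shift id. Stack=[T / ( ( id] ptr=5 lookahead=) remaining=[) ) $]
Step 8: reduce F->id. Stack=[T / ( ( F] ptr=5 lookahead=) remaining=[) ) $]
Step 9: reduce T->F. Stack=[T / ( ( T] ptr=5 lookahead=) remaining=[) ) $]
Step 10: reduce E->T. Stack=[T / ( ( E] ptr=5 lookahead=) remaining=[) ) $]
Step 11: shift ). Stack=[T / ( ( E )] ptr=6 lookahead=) remaining=[) $]
Step 12: reduce F->( E ). Stack=[T / ( F] ptr=6 lookahead=) remaining=[) $]
Step 13: reduce T->F. Stack=[T / ( T] ptr=6 lookahead=) remaining=[) $]
Step 14: reduce E->T. Stack=[T / ( E] ptr=6 lookahead=) remaining=[) $]
Step 15: shift ). Stack=[T / ( E )] ptr=7 lookahead=$ remaining=[$]
Step 16: reduce F->( E ). Stack=[T / F] ptr=7 lookahead=$ remaining=[$]
Step 17: reduce T->T / F. Stack=[T] ptr=7 lookahead=$ remaining=[$]
Step 18: reduce E->T. Stack=[E] ptr=7 lookahead=$ remaining=[$]
Step 19: accept. Stack=[E] ptr=7 lookahead=$ remaining=[$]

Answer: 19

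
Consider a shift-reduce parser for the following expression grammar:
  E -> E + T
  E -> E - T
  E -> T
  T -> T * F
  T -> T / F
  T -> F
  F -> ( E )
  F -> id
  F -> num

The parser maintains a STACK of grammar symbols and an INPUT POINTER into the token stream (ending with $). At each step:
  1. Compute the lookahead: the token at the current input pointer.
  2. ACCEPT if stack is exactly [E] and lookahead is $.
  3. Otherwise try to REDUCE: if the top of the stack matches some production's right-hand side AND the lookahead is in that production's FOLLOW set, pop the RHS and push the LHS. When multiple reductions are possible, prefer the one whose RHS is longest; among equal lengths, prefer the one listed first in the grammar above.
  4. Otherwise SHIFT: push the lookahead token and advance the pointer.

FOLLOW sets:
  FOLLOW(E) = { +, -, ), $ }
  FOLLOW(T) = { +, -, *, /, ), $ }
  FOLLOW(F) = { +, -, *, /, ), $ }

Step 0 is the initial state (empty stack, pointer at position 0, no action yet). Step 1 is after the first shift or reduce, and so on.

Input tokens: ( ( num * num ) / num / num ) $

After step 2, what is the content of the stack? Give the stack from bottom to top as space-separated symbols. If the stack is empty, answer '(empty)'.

Answer: ( (

Derivation:
Step 1: shift (. Stack=[(] ptr=1 lookahead=( remaining=[( num * num ) / num / num ) $]
Step 2: shift (. Stack=[( (] ptr=2 lookahead=num remaining=[num * num ) / num / num ) $]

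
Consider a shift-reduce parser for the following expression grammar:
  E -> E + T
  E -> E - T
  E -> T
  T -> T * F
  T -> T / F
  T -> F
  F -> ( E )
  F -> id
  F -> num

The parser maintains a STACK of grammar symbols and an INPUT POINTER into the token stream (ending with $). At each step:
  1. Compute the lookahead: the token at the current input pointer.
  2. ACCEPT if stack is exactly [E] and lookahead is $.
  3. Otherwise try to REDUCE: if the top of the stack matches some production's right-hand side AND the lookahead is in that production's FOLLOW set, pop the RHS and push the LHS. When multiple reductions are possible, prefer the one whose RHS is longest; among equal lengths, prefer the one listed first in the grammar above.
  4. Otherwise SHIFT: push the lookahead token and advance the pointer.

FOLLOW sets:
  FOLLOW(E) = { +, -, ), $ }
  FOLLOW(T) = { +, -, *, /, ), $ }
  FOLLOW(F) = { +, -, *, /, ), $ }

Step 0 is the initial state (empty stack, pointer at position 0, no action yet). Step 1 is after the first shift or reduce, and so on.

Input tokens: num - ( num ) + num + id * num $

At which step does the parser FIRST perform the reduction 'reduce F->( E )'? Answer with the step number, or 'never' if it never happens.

Step 1: shift num. Stack=[num] ptr=1 lookahead=- remaining=[- ( num ) + num + id * num $]
Step 2: reduce F->num. Stack=[F] ptr=1 lookahead=- remaining=[- ( num ) + num + id * num $]
Step 3: reduce T->F. Stack=[T] ptr=1 lookahead=- remaining=[- ( num ) + num + id * num $]
Step 4: reduce E->T. Stack=[E] ptr=1 lookahead=- remaining=[- ( num ) + num + id * num $]
Step 5: shift -. Stack=[E -] ptr=2 lookahead=( remaining=[( num ) + num + id * num $]
Step 6: shift (. Stack=[E - (] ptr=3 lookahead=num remaining=[num ) + num + id * num $]
Step 7: shift num. Stack=[E - ( num] ptr=4 lookahead=) remaining=[) + num + id * num $]
Step 8: reduce F->num. Stack=[E - ( F] ptr=4 lookahead=) remaining=[) + num + id * num $]
Step 9: reduce T->F. Stack=[E - ( T] ptr=4 lookahead=) remaining=[) + num + id * num $]
Step 10: reduce E->T. Stack=[E - ( E] ptr=4 lookahead=) remaining=[) + num + id * num $]
Step 11: shift ). Stack=[E - ( E )] ptr=5 lookahead=+ remaining=[+ num + id * num $]
Step 12: reduce F->( E ). Stack=[E - F] ptr=5 lookahead=+ remaining=[+ num + id * num $]

Answer: 12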